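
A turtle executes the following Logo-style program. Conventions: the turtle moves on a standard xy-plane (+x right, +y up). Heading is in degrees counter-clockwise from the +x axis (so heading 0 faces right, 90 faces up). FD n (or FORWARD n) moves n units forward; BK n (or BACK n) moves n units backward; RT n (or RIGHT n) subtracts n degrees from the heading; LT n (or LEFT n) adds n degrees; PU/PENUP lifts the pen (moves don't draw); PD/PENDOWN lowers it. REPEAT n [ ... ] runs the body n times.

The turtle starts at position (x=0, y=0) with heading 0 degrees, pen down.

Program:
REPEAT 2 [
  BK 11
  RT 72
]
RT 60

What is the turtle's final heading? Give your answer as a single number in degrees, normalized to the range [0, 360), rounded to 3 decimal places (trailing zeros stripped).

Executing turtle program step by step:
Start: pos=(0,0), heading=0, pen down
REPEAT 2 [
  -- iteration 1/2 --
  BK 11: (0,0) -> (-11,0) [heading=0, draw]
  RT 72: heading 0 -> 288
  -- iteration 2/2 --
  BK 11: (-11,0) -> (-14.399,10.462) [heading=288, draw]
  RT 72: heading 288 -> 216
]
RT 60: heading 216 -> 156
Final: pos=(-14.399,10.462), heading=156, 2 segment(s) drawn

Answer: 156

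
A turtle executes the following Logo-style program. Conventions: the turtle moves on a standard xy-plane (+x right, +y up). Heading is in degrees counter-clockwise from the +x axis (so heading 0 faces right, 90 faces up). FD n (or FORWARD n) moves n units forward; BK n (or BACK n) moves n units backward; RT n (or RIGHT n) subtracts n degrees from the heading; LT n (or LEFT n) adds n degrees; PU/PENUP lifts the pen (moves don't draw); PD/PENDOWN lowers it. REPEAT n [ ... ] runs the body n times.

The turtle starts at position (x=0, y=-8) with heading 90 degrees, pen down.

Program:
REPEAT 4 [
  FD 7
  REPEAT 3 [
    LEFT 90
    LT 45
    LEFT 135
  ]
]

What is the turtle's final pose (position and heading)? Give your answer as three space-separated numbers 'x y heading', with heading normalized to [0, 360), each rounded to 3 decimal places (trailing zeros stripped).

Executing turtle program step by step:
Start: pos=(0,-8), heading=90, pen down
REPEAT 4 [
  -- iteration 1/4 --
  FD 7: (0,-8) -> (0,-1) [heading=90, draw]
  REPEAT 3 [
    -- iteration 1/3 --
    LT 90: heading 90 -> 180
    LT 45: heading 180 -> 225
    LT 135: heading 225 -> 0
    -- iteration 2/3 --
    LT 90: heading 0 -> 90
    LT 45: heading 90 -> 135
    LT 135: heading 135 -> 270
    -- iteration 3/3 --
    LT 90: heading 270 -> 0
    LT 45: heading 0 -> 45
    LT 135: heading 45 -> 180
  ]
  -- iteration 2/4 --
  FD 7: (0,-1) -> (-7,-1) [heading=180, draw]
  REPEAT 3 [
    -- iteration 1/3 --
    LT 90: heading 180 -> 270
    LT 45: heading 270 -> 315
    LT 135: heading 315 -> 90
    -- iteration 2/3 --
    LT 90: heading 90 -> 180
    LT 45: heading 180 -> 225
    LT 135: heading 225 -> 0
    -- iteration 3/3 --
    LT 90: heading 0 -> 90
    LT 45: heading 90 -> 135
    LT 135: heading 135 -> 270
  ]
  -- iteration 3/4 --
  FD 7: (-7,-1) -> (-7,-8) [heading=270, draw]
  REPEAT 3 [
    -- iteration 1/3 --
    LT 90: heading 270 -> 0
    LT 45: heading 0 -> 45
    LT 135: heading 45 -> 180
    -- iteration 2/3 --
    LT 90: heading 180 -> 270
    LT 45: heading 270 -> 315
    LT 135: heading 315 -> 90
    -- iteration 3/3 --
    LT 90: heading 90 -> 180
    LT 45: heading 180 -> 225
    LT 135: heading 225 -> 0
  ]
  -- iteration 4/4 --
  FD 7: (-7,-8) -> (0,-8) [heading=0, draw]
  REPEAT 3 [
    -- iteration 1/3 --
    LT 90: heading 0 -> 90
    LT 45: heading 90 -> 135
    LT 135: heading 135 -> 270
    -- iteration 2/3 --
    LT 90: heading 270 -> 0
    LT 45: heading 0 -> 45
    LT 135: heading 45 -> 180
    -- iteration 3/3 --
    LT 90: heading 180 -> 270
    LT 45: heading 270 -> 315
    LT 135: heading 315 -> 90
  ]
]
Final: pos=(0,-8), heading=90, 4 segment(s) drawn

Answer: 0 -8 90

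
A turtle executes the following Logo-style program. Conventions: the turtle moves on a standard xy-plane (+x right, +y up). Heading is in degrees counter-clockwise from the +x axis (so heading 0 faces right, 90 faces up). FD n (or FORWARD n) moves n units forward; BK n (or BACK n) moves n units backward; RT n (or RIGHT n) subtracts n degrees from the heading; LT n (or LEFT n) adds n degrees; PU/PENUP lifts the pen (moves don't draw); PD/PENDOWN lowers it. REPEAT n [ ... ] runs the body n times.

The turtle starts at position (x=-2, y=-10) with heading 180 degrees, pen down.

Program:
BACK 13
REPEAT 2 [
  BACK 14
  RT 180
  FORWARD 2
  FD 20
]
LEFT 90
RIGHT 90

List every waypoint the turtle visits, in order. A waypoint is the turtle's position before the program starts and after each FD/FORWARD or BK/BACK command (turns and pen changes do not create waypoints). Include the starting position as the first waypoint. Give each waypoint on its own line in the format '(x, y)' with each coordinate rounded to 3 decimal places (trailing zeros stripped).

Executing turtle program step by step:
Start: pos=(-2,-10), heading=180, pen down
BK 13: (-2,-10) -> (11,-10) [heading=180, draw]
REPEAT 2 [
  -- iteration 1/2 --
  BK 14: (11,-10) -> (25,-10) [heading=180, draw]
  RT 180: heading 180 -> 0
  FD 2: (25,-10) -> (27,-10) [heading=0, draw]
  FD 20: (27,-10) -> (47,-10) [heading=0, draw]
  -- iteration 2/2 --
  BK 14: (47,-10) -> (33,-10) [heading=0, draw]
  RT 180: heading 0 -> 180
  FD 2: (33,-10) -> (31,-10) [heading=180, draw]
  FD 20: (31,-10) -> (11,-10) [heading=180, draw]
]
LT 90: heading 180 -> 270
RT 90: heading 270 -> 180
Final: pos=(11,-10), heading=180, 7 segment(s) drawn
Waypoints (8 total):
(-2, -10)
(11, -10)
(25, -10)
(27, -10)
(47, -10)
(33, -10)
(31, -10)
(11, -10)

Answer: (-2, -10)
(11, -10)
(25, -10)
(27, -10)
(47, -10)
(33, -10)
(31, -10)
(11, -10)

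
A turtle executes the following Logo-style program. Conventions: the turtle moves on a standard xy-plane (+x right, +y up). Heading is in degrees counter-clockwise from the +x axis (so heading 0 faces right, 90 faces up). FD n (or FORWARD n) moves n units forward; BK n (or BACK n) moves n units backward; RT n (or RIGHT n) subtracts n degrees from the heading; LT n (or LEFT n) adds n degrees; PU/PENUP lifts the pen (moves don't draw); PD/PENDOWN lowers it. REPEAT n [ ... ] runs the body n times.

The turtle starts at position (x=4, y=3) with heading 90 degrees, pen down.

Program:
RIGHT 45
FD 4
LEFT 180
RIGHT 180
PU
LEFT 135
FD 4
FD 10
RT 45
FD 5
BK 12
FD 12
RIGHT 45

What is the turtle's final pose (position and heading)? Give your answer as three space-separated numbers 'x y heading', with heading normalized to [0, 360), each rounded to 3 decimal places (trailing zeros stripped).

Executing turtle program step by step:
Start: pos=(4,3), heading=90, pen down
RT 45: heading 90 -> 45
FD 4: (4,3) -> (6.828,5.828) [heading=45, draw]
LT 180: heading 45 -> 225
RT 180: heading 225 -> 45
PU: pen up
LT 135: heading 45 -> 180
FD 4: (6.828,5.828) -> (2.828,5.828) [heading=180, move]
FD 10: (2.828,5.828) -> (-7.172,5.828) [heading=180, move]
RT 45: heading 180 -> 135
FD 5: (-7.172,5.828) -> (-10.707,9.364) [heading=135, move]
BK 12: (-10.707,9.364) -> (-2.222,0.879) [heading=135, move]
FD 12: (-2.222,0.879) -> (-10.707,9.364) [heading=135, move]
RT 45: heading 135 -> 90
Final: pos=(-10.707,9.364), heading=90, 1 segment(s) drawn

Answer: -10.707 9.364 90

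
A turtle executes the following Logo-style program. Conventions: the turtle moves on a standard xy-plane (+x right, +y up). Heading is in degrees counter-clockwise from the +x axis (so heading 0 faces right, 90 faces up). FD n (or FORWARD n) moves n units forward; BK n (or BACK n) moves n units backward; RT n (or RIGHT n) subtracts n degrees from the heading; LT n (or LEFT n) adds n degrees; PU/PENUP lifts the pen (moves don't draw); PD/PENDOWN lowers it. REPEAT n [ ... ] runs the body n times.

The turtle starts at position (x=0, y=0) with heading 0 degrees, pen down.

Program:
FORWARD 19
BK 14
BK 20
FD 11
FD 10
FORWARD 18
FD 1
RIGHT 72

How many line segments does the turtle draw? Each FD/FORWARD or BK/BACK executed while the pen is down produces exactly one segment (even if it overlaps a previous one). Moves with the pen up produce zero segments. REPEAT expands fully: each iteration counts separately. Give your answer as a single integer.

Executing turtle program step by step:
Start: pos=(0,0), heading=0, pen down
FD 19: (0,0) -> (19,0) [heading=0, draw]
BK 14: (19,0) -> (5,0) [heading=0, draw]
BK 20: (5,0) -> (-15,0) [heading=0, draw]
FD 11: (-15,0) -> (-4,0) [heading=0, draw]
FD 10: (-4,0) -> (6,0) [heading=0, draw]
FD 18: (6,0) -> (24,0) [heading=0, draw]
FD 1: (24,0) -> (25,0) [heading=0, draw]
RT 72: heading 0 -> 288
Final: pos=(25,0), heading=288, 7 segment(s) drawn
Segments drawn: 7

Answer: 7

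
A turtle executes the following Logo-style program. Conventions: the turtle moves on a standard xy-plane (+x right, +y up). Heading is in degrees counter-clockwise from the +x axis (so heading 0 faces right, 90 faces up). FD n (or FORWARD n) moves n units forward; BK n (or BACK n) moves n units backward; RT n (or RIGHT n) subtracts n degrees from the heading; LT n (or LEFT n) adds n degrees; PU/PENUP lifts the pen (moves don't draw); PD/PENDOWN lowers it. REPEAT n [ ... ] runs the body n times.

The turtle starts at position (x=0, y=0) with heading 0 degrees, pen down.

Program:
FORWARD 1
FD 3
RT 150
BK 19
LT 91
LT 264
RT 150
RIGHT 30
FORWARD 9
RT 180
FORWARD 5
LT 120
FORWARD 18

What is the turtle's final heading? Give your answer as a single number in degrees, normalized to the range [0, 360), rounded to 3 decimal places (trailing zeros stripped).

Answer: 325

Derivation:
Executing turtle program step by step:
Start: pos=(0,0), heading=0, pen down
FD 1: (0,0) -> (1,0) [heading=0, draw]
FD 3: (1,0) -> (4,0) [heading=0, draw]
RT 150: heading 0 -> 210
BK 19: (4,0) -> (20.454,9.5) [heading=210, draw]
LT 91: heading 210 -> 301
LT 264: heading 301 -> 205
RT 150: heading 205 -> 55
RT 30: heading 55 -> 25
FD 9: (20.454,9.5) -> (28.611,13.304) [heading=25, draw]
RT 180: heading 25 -> 205
FD 5: (28.611,13.304) -> (24.08,11.19) [heading=205, draw]
LT 120: heading 205 -> 325
FD 18: (24.08,11.19) -> (38.824,0.866) [heading=325, draw]
Final: pos=(38.824,0.866), heading=325, 6 segment(s) drawn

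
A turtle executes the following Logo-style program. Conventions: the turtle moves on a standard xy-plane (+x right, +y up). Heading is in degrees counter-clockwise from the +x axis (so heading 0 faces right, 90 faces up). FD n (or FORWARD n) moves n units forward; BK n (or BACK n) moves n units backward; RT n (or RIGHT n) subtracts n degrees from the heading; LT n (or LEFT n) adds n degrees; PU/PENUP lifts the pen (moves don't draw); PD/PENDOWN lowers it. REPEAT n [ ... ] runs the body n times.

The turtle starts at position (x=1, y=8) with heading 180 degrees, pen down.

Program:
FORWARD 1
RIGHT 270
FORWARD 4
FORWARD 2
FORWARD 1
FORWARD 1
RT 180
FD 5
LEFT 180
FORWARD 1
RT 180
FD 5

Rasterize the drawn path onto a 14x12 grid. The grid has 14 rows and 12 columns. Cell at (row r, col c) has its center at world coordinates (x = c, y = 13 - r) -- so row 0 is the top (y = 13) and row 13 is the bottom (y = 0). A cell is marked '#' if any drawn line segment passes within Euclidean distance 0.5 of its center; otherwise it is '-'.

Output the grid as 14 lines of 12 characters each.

Segment 0: (1,8) -> (0,8)
Segment 1: (0,8) -> (0,4)
Segment 2: (0,4) -> (0,2)
Segment 3: (0,2) -> (0,1)
Segment 4: (0,1) -> (0,0)
Segment 5: (0,0) -> (-0,5)
Segment 6: (-0,5) -> (-0,4)
Segment 7: (-0,4) -> (-0,9)

Answer: ------------
------------
------------
------------
#-----------
##----------
#-----------
#-----------
#-----------
#-----------
#-----------
#-----------
#-----------
#-----------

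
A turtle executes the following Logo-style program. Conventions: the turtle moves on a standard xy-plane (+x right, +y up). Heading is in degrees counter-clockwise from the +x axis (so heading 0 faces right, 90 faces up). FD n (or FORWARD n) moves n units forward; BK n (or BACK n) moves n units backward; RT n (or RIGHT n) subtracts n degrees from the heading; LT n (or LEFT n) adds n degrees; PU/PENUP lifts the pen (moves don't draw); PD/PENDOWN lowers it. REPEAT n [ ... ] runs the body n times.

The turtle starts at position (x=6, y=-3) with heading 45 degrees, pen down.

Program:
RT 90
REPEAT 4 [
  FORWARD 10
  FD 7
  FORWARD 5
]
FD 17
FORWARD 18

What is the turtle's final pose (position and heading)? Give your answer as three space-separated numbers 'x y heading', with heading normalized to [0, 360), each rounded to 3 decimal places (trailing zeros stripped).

Answer: 92.974 -89.974 315

Derivation:
Executing turtle program step by step:
Start: pos=(6,-3), heading=45, pen down
RT 90: heading 45 -> 315
REPEAT 4 [
  -- iteration 1/4 --
  FD 10: (6,-3) -> (13.071,-10.071) [heading=315, draw]
  FD 7: (13.071,-10.071) -> (18.021,-15.021) [heading=315, draw]
  FD 5: (18.021,-15.021) -> (21.556,-18.556) [heading=315, draw]
  -- iteration 2/4 --
  FD 10: (21.556,-18.556) -> (28.627,-25.627) [heading=315, draw]
  FD 7: (28.627,-25.627) -> (33.577,-30.577) [heading=315, draw]
  FD 5: (33.577,-30.577) -> (37.113,-34.113) [heading=315, draw]
  -- iteration 3/4 --
  FD 10: (37.113,-34.113) -> (44.184,-41.184) [heading=315, draw]
  FD 7: (44.184,-41.184) -> (49.134,-46.134) [heading=315, draw]
  FD 5: (49.134,-46.134) -> (52.669,-49.669) [heading=315, draw]
  -- iteration 4/4 --
  FD 10: (52.669,-49.669) -> (59.74,-56.74) [heading=315, draw]
  FD 7: (59.74,-56.74) -> (64.69,-61.69) [heading=315, draw]
  FD 5: (64.69,-61.69) -> (68.225,-65.225) [heading=315, draw]
]
FD 17: (68.225,-65.225) -> (80.246,-77.246) [heading=315, draw]
FD 18: (80.246,-77.246) -> (92.974,-89.974) [heading=315, draw]
Final: pos=(92.974,-89.974), heading=315, 14 segment(s) drawn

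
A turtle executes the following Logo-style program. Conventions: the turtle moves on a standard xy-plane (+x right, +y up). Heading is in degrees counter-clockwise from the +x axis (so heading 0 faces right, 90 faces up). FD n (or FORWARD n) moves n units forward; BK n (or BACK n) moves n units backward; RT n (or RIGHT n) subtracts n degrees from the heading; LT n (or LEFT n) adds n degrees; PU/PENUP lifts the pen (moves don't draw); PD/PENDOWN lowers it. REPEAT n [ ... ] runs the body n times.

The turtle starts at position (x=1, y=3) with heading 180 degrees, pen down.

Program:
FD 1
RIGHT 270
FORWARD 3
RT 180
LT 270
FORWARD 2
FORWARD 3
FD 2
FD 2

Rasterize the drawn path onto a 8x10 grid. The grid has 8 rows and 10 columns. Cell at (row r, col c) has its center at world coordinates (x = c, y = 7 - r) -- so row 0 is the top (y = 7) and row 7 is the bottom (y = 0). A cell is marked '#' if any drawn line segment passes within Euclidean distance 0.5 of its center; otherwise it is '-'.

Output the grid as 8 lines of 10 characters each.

Answer: ----------
----------
----------
----------
##--------
#---------
#---------
##########

Derivation:
Segment 0: (1,3) -> (0,3)
Segment 1: (0,3) -> (0,0)
Segment 2: (0,0) -> (2,0)
Segment 3: (2,0) -> (5,0)
Segment 4: (5,0) -> (7,0)
Segment 5: (7,0) -> (9,0)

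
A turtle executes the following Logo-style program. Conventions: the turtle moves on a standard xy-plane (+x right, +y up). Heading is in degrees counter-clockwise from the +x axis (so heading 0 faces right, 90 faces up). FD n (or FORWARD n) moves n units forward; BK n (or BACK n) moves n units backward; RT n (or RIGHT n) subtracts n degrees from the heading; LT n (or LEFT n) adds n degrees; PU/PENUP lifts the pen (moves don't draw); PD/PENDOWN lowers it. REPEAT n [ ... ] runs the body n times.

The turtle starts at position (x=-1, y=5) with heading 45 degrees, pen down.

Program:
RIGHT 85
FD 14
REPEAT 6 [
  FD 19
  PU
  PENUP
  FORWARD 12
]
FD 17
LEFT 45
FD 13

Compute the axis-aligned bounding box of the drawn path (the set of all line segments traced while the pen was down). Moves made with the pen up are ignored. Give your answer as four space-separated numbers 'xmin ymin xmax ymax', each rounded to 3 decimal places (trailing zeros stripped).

Answer: -1 -16.212 24.279 5

Derivation:
Executing turtle program step by step:
Start: pos=(-1,5), heading=45, pen down
RT 85: heading 45 -> 320
FD 14: (-1,5) -> (9.725,-3.999) [heading=320, draw]
REPEAT 6 [
  -- iteration 1/6 --
  FD 19: (9.725,-3.999) -> (24.279,-16.212) [heading=320, draw]
  PU: pen up
  PU: pen up
  FD 12: (24.279,-16.212) -> (33.472,-23.925) [heading=320, move]
  -- iteration 2/6 --
  FD 19: (33.472,-23.925) -> (48.027,-36.138) [heading=320, move]
  PU: pen up
  PU: pen up
  FD 12: (48.027,-36.138) -> (57.219,-43.852) [heading=320, move]
  -- iteration 3/6 --
  FD 19: (57.219,-43.852) -> (71.774,-56.065) [heading=320, move]
  PU: pen up
  PU: pen up
  FD 12: (71.774,-56.065) -> (80.967,-63.778) [heading=320, move]
  -- iteration 4/6 --
  FD 19: (80.967,-63.778) -> (95.522,-75.991) [heading=320, move]
  PU: pen up
  PU: pen up
  FD 12: (95.522,-75.991) -> (104.714,-83.705) [heading=320, move]
  -- iteration 5/6 --
  FD 19: (104.714,-83.705) -> (119.269,-95.918) [heading=320, move]
  PU: pen up
  PU: pen up
  FD 12: (119.269,-95.918) -> (128.462,-103.631) [heading=320, move]
  -- iteration 6/6 --
  FD 19: (128.462,-103.631) -> (143.016,-115.844) [heading=320, move]
  PU: pen up
  PU: pen up
  FD 12: (143.016,-115.844) -> (152.209,-123.558) [heading=320, move]
]
FD 17: (152.209,-123.558) -> (165.232,-134.485) [heading=320, move]
LT 45: heading 320 -> 5
FD 13: (165.232,-134.485) -> (178.182,-133.352) [heading=5, move]
Final: pos=(178.182,-133.352), heading=5, 2 segment(s) drawn

Segment endpoints: x in {-1, 9.725, 24.279}, y in {-16.212, -3.999, 5}
xmin=-1, ymin=-16.212, xmax=24.279, ymax=5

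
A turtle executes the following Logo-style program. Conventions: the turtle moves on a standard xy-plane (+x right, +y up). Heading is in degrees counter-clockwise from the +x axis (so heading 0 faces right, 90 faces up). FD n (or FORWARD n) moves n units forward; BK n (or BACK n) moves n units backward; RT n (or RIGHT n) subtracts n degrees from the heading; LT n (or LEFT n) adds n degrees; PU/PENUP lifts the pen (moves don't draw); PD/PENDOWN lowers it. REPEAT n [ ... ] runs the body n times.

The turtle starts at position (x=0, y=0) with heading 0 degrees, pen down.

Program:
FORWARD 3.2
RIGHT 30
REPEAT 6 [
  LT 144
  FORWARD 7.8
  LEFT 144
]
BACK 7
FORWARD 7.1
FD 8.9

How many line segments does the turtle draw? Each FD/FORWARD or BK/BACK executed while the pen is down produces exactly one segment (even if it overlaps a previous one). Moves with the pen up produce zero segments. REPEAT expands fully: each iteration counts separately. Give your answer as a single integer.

Executing turtle program step by step:
Start: pos=(0,0), heading=0, pen down
FD 3.2: (0,0) -> (3.2,0) [heading=0, draw]
RT 30: heading 0 -> 330
REPEAT 6 [
  -- iteration 1/6 --
  LT 144: heading 330 -> 114
  FD 7.8: (3.2,0) -> (0.027,7.126) [heading=114, draw]
  LT 144: heading 114 -> 258
  -- iteration 2/6 --
  LT 144: heading 258 -> 42
  FD 7.8: (0.027,7.126) -> (5.824,12.345) [heading=42, draw]
  LT 144: heading 42 -> 186
  -- iteration 3/6 --
  LT 144: heading 186 -> 330
  FD 7.8: (5.824,12.345) -> (12.579,8.445) [heading=330, draw]
  LT 144: heading 330 -> 114
  -- iteration 4/6 --
  LT 144: heading 114 -> 258
  FD 7.8: (12.579,8.445) -> (10.957,0.815) [heading=258, draw]
  LT 144: heading 258 -> 42
  -- iteration 5/6 --
  LT 144: heading 42 -> 186
  FD 7.8: (10.957,0.815) -> (3.2,0) [heading=186, draw]
  LT 144: heading 186 -> 330
  -- iteration 6/6 --
  LT 144: heading 330 -> 114
  FD 7.8: (3.2,0) -> (0.027,7.126) [heading=114, draw]
  LT 144: heading 114 -> 258
]
BK 7: (0.027,7.126) -> (1.483,13.973) [heading=258, draw]
FD 7.1: (1.483,13.973) -> (0.007,7.028) [heading=258, draw]
FD 8.9: (0.007,7.028) -> (-1.844,-1.678) [heading=258, draw]
Final: pos=(-1.844,-1.678), heading=258, 10 segment(s) drawn
Segments drawn: 10

Answer: 10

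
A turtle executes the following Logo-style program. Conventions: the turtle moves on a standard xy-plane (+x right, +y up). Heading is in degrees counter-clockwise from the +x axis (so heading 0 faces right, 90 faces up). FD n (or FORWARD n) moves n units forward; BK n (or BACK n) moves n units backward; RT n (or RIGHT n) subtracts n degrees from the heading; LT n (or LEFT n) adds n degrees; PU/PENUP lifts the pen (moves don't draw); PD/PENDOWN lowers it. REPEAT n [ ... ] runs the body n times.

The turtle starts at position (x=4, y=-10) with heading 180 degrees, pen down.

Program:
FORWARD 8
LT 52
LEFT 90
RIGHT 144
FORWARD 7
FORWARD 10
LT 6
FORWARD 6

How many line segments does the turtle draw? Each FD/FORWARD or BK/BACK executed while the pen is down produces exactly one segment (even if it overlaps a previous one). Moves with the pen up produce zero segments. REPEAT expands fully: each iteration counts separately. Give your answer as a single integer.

Answer: 4

Derivation:
Executing turtle program step by step:
Start: pos=(4,-10), heading=180, pen down
FD 8: (4,-10) -> (-4,-10) [heading=180, draw]
LT 52: heading 180 -> 232
LT 90: heading 232 -> 322
RT 144: heading 322 -> 178
FD 7: (-4,-10) -> (-10.996,-9.756) [heading=178, draw]
FD 10: (-10.996,-9.756) -> (-20.99,-9.407) [heading=178, draw]
LT 6: heading 178 -> 184
FD 6: (-20.99,-9.407) -> (-26.975,-9.825) [heading=184, draw]
Final: pos=(-26.975,-9.825), heading=184, 4 segment(s) drawn
Segments drawn: 4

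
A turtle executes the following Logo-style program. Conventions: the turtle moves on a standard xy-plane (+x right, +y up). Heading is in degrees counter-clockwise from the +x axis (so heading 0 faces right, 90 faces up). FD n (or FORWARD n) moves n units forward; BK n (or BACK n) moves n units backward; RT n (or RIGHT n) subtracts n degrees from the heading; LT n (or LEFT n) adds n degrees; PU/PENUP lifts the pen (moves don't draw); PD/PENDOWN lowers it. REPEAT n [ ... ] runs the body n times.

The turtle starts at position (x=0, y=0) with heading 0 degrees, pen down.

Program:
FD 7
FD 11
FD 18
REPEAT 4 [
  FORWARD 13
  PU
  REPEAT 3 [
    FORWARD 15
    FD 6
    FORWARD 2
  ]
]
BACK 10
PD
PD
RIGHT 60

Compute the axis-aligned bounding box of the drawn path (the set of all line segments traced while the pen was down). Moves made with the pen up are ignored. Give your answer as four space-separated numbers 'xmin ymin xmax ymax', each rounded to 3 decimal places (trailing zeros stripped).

Answer: 0 0 49 0

Derivation:
Executing turtle program step by step:
Start: pos=(0,0), heading=0, pen down
FD 7: (0,0) -> (7,0) [heading=0, draw]
FD 11: (7,0) -> (18,0) [heading=0, draw]
FD 18: (18,0) -> (36,0) [heading=0, draw]
REPEAT 4 [
  -- iteration 1/4 --
  FD 13: (36,0) -> (49,0) [heading=0, draw]
  PU: pen up
  REPEAT 3 [
    -- iteration 1/3 --
    FD 15: (49,0) -> (64,0) [heading=0, move]
    FD 6: (64,0) -> (70,0) [heading=0, move]
    FD 2: (70,0) -> (72,0) [heading=0, move]
    -- iteration 2/3 --
    FD 15: (72,0) -> (87,0) [heading=0, move]
    FD 6: (87,0) -> (93,0) [heading=0, move]
    FD 2: (93,0) -> (95,0) [heading=0, move]
    -- iteration 3/3 --
    FD 15: (95,0) -> (110,0) [heading=0, move]
    FD 6: (110,0) -> (116,0) [heading=0, move]
    FD 2: (116,0) -> (118,0) [heading=0, move]
  ]
  -- iteration 2/4 --
  FD 13: (118,0) -> (131,0) [heading=0, move]
  PU: pen up
  REPEAT 3 [
    -- iteration 1/3 --
    FD 15: (131,0) -> (146,0) [heading=0, move]
    FD 6: (146,0) -> (152,0) [heading=0, move]
    FD 2: (152,0) -> (154,0) [heading=0, move]
    -- iteration 2/3 --
    FD 15: (154,0) -> (169,0) [heading=0, move]
    FD 6: (169,0) -> (175,0) [heading=0, move]
    FD 2: (175,0) -> (177,0) [heading=0, move]
    -- iteration 3/3 --
    FD 15: (177,0) -> (192,0) [heading=0, move]
    FD 6: (192,0) -> (198,0) [heading=0, move]
    FD 2: (198,0) -> (200,0) [heading=0, move]
  ]
  -- iteration 3/4 --
  FD 13: (200,0) -> (213,0) [heading=0, move]
  PU: pen up
  REPEAT 3 [
    -- iteration 1/3 --
    FD 15: (213,0) -> (228,0) [heading=0, move]
    FD 6: (228,0) -> (234,0) [heading=0, move]
    FD 2: (234,0) -> (236,0) [heading=0, move]
    -- iteration 2/3 --
    FD 15: (236,0) -> (251,0) [heading=0, move]
    FD 6: (251,0) -> (257,0) [heading=0, move]
    FD 2: (257,0) -> (259,0) [heading=0, move]
    -- iteration 3/3 --
    FD 15: (259,0) -> (274,0) [heading=0, move]
    FD 6: (274,0) -> (280,0) [heading=0, move]
    FD 2: (280,0) -> (282,0) [heading=0, move]
  ]
  -- iteration 4/4 --
  FD 13: (282,0) -> (295,0) [heading=0, move]
  PU: pen up
  REPEAT 3 [
    -- iteration 1/3 --
    FD 15: (295,0) -> (310,0) [heading=0, move]
    FD 6: (310,0) -> (316,0) [heading=0, move]
    FD 2: (316,0) -> (318,0) [heading=0, move]
    -- iteration 2/3 --
    FD 15: (318,0) -> (333,0) [heading=0, move]
    FD 6: (333,0) -> (339,0) [heading=0, move]
    FD 2: (339,0) -> (341,0) [heading=0, move]
    -- iteration 3/3 --
    FD 15: (341,0) -> (356,0) [heading=0, move]
    FD 6: (356,0) -> (362,0) [heading=0, move]
    FD 2: (362,0) -> (364,0) [heading=0, move]
  ]
]
BK 10: (364,0) -> (354,0) [heading=0, move]
PD: pen down
PD: pen down
RT 60: heading 0 -> 300
Final: pos=(354,0), heading=300, 4 segment(s) drawn

Segment endpoints: x in {0, 7, 18, 36, 49}, y in {0}
xmin=0, ymin=0, xmax=49, ymax=0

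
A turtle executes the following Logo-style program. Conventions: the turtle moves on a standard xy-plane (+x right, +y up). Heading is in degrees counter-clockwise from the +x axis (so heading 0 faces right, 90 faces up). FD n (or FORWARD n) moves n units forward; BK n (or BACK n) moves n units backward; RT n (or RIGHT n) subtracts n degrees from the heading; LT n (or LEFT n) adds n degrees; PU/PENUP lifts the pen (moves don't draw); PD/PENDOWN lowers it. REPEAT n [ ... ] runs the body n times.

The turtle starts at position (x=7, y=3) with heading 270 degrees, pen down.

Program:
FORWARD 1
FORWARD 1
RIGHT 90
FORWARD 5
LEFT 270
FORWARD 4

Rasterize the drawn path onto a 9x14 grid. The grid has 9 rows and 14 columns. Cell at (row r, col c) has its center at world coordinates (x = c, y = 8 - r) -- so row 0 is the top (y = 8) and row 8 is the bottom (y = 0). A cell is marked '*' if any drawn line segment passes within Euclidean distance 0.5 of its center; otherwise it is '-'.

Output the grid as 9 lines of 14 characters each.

Answer: --------------
--------------
--------------
--*-----------
--*-----------
--*----*------
--*----*------
--******------
--------------

Derivation:
Segment 0: (7,3) -> (7,2)
Segment 1: (7,2) -> (7,1)
Segment 2: (7,1) -> (2,1)
Segment 3: (2,1) -> (2,5)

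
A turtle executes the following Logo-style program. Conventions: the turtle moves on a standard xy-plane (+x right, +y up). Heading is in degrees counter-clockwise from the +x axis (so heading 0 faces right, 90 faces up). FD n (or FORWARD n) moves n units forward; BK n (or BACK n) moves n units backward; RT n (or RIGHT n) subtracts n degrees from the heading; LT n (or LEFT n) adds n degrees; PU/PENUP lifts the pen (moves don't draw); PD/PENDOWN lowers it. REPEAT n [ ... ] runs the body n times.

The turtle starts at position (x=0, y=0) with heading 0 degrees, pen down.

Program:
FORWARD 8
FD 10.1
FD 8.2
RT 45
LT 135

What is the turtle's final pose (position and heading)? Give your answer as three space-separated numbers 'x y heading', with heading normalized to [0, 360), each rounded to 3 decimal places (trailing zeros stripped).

Answer: 26.3 0 90

Derivation:
Executing turtle program step by step:
Start: pos=(0,0), heading=0, pen down
FD 8: (0,0) -> (8,0) [heading=0, draw]
FD 10.1: (8,0) -> (18.1,0) [heading=0, draw]
FD 8.2: (18.1,0) -> (26.3,0) [heading=0, draw]
RT 45: heading 0 -> 315
LT 135: heading 315 -> 90
Final: pos=(26.3,0), heading=90, 3 segment(s) drawn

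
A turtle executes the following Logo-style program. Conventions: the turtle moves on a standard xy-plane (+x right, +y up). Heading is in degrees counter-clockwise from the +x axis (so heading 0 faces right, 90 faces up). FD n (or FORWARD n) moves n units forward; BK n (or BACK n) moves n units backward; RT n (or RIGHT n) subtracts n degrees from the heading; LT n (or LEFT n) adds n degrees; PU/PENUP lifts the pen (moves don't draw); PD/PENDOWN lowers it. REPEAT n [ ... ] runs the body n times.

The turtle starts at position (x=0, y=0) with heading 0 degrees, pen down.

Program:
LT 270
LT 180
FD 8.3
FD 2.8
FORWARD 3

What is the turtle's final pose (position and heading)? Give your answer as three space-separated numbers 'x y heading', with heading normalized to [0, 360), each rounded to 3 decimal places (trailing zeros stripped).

Executing turtle program step by step:
Start: pos=(0,0), heading=0, pen down
LT 270: heading 0 -> 270
LT 180: heading 270 -> 90
FD 8.3: (0,0) -> (0,8.3) [heading=90, draw]
FD 2.8: (0,8.3) -> (0,11.1) [heading=90, draw]
FD 3: (0,11.1) -> (0,14.1) [heading=90, draw]
Final: pos=(0,14.1), heading=90, 3 segment(s) drawn

Answer: 0 14.1 90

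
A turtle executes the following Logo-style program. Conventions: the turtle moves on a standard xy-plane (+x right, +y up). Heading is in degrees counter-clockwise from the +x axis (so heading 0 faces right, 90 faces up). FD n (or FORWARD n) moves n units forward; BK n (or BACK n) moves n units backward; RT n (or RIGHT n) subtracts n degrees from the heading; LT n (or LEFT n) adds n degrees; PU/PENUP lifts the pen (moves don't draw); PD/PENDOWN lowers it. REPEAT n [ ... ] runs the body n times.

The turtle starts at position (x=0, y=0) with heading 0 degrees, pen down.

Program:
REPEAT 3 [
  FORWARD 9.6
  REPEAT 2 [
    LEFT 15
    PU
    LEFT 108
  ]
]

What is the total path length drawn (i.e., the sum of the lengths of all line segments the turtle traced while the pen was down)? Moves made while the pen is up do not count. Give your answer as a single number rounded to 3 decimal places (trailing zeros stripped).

Answer: 9.6

Derivation:
Executing turtle program step by step:
Start: pos=(0,0), heading=0, pen down
REPEAT 3 [
  -- iteration 1/3 --
  FD 9.6: (0,0) -> (9.6,0) [heading=0, draw]
  REPEAT 2 [
    -- iteration 1/2 --
    LT 15: heading 0 -> 15
    PU: pen up
    LT 108: heading 15 -> 123
    -- iteration 2/2 --
    LT 15: heading 123 -> 138
    PU: pen up
    LT 108: heading 138 -> 246
  ]
  -- iteration 2/3 --
  FD 9.6: (9.6,0) -> (5.695,-8.77) [heading=246, move]
  REPEAT 2 [
    -- iteration 1/2 --
    LT 15: heading 246 -> 261
    PU: pen up
    LT 108: heading 261 -> 9
    -- iteration 2/2 --
    LT 15: heading 9 -> 24
    PU: pen up
    LT 108: heading 24 -> 132
  ]
  -- iteration 3/3 --
  FD 9.6: (5.695,-8.77) -> (-0.728,-1.636) [heading=132, move]
  REPEAT 2 [
    -- iteration 1/2 --
    LT 15: heading 132 -> 147
    PU: pen up
    LT 108: heading 147 -> 255
    -- iteration 2/2 --
    LT 15: heading 255 -> 270
    PU: pen up
    LT 108: heading 270 -> 18
  ]
]
Final: pos=(-0.728,-1.636), heading=18, 1 segment(s) drawn

Segment lengths:
  seg 1: (0,0) -> (9.6,0), length = 9.6
Total = 9.6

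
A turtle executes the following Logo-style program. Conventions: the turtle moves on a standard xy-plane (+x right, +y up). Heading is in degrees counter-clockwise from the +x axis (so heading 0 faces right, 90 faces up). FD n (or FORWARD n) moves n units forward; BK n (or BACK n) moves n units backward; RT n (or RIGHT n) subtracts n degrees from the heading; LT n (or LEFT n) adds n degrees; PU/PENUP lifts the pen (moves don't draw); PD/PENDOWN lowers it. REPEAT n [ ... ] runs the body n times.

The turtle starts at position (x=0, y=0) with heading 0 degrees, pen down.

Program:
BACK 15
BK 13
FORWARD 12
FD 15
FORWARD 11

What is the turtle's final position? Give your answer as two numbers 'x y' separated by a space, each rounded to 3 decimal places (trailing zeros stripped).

Answer: 10 0

Derivation:
Executing turtle program step by step:
Start: pos=(0,0), heading=0, pen down
BK 15: (0,0) -> (-15,0) [heading=0, draw]
BK 13: (-15,0) -> (-28,0) [heading=0, draw]
FD 12: (-28,0) -> (-16,0) [heading=0, draw]
FD 15: (-16,0) -> (-1,0) [heading=0, draw]
FD 11: (-1,0) -> (10,0) [heading=0, draw]
Final: pos=(10,0), heading=0, 5 segment(s) drawn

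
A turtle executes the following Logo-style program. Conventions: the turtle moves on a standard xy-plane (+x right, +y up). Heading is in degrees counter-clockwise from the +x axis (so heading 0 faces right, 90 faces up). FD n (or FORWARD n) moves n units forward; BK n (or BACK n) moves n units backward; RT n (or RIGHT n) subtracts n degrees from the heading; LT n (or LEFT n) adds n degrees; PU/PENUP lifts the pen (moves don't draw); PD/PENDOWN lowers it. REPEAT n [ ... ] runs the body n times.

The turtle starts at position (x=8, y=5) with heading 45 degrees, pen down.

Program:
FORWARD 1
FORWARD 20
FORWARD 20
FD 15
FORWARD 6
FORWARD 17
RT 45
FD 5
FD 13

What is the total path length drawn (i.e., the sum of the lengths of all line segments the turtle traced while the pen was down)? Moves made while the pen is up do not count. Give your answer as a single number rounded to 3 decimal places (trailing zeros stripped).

Executing turtle program step by step:
Start: pos=(8,5), heading=45, pen down
FD 1: (8,5) -> (8.707,5.707) [heading=45, draw]
FD 20: (8.707,5.707) -> (22.849,19.849) [heading=45, draw]
FD 20: (22.849,19.849) -> (36.991,33.991) [heading=45, draw]
FD 15: (36.991,33.991) -> (47.598,44.598) [heading=45, draw]
FD 6: (47.598,44.598) -> (51.841,48.841) [heading=45, draw]
FD 17: (51.841,48.841) -> (63.861,60.861) [heading=45, draw]
RT 45: heading 45 -> 0
FD 5: (63.861,60.861) -> (68.861,60.861) [heading=0, draw]
FD 13: (68.861,60.861) -> (81.861,60.861) [heading=0, draw]
Final: pos=(81.861,60.861), heading=0, 8 segment(s) drawn

Segment lengths:
  seg 1: (8,5) -> (8.707,5.707), length = 1
  seg 2: (8.707,5.707) -> (22.849,19.849), length = 20
  seg 3: (22.849,19.849) -> (36.991,33.991), length = 20
  seg 4: (36.991,33.991) -> (47.598,44.598), length = 15
  seg 5: (47.598,44.598) -> (51.841,48.841), length = 6
  seg 6: (51.841,48.841) -> (63.861,60.861), length = 17
  seg 7: (63.861,60.861) -> (68.861,60.861), length = 5
  seg 8: (68.861,60.861) -> (81.861,60.861), length = 13
Total = 97

Answer: 97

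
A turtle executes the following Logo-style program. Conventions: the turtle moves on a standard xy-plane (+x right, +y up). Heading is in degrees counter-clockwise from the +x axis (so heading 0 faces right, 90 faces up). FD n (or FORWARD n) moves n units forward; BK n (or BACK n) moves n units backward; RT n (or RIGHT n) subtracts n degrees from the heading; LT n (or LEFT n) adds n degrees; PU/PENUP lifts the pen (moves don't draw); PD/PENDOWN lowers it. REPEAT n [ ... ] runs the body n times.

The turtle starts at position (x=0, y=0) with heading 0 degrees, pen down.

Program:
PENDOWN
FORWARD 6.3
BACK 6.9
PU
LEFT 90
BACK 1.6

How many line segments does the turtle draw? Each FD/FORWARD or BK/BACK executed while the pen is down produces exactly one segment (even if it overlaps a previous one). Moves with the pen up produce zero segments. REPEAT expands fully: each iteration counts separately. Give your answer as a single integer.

Answer: 2

Derivation:
Executing turtle program step by step:
Start: pos=(0,0), heading=0, pen down
PD: pen down
FD 6.3: (0,0) -> (6.3,0) [heading=0, draw]
BK 6.9: (6.3,0) -> (-0.6,0) [heading=0, draw]
PU: pen up
LT 90: heading 0 -> 90
BK 1.6: (-0.6,0) -> (-0.6,-1.6) [heading=90, move]
Final: pos=(-0.6,-1.6), heading=90, 2 segment(s) drawn
Segments drawn: 2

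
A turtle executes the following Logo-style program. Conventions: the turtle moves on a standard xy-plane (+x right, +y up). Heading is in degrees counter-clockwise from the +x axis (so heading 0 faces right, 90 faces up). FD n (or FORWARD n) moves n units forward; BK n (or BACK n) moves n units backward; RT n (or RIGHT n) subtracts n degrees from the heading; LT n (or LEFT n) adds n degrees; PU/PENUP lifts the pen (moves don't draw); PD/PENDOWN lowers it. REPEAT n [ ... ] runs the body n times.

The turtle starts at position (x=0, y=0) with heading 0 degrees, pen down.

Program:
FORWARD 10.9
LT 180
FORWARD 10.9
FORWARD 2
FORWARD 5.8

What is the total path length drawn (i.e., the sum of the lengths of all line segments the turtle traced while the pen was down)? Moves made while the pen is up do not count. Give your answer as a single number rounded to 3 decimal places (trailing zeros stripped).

Answer: 29.6

Derivation:
Executing turtle program step by step:
Start: pos=(0,0), heading=0, pen down
FD 10.9: (0,0) -> (10.9,0) [heading=0, draw]
LT 180: heading 0 -> 180
FD 10.9: (10.9,0) -> (0,0) [heading=180, draw]
FD 2: (0,0) -> (-2,0) [heading=180, draw]
FD 5.8: (-2,0) -> (-7.8,0) [heading=180, draw]
Final: pos=(-7.8,0), heading=180, 4 segment(s) drawn

Segment lengths:
  seg 1: (0,0) -> (10.9,0), length = 10.9
  seg 2: (10.9,0) -> (0,0), length = 10.9
  seg 3: (0,0) -> (-2,0), length = 2
  seg 4: (-2,0) -> (-7.8,0), length = 5.8
Total = 29.6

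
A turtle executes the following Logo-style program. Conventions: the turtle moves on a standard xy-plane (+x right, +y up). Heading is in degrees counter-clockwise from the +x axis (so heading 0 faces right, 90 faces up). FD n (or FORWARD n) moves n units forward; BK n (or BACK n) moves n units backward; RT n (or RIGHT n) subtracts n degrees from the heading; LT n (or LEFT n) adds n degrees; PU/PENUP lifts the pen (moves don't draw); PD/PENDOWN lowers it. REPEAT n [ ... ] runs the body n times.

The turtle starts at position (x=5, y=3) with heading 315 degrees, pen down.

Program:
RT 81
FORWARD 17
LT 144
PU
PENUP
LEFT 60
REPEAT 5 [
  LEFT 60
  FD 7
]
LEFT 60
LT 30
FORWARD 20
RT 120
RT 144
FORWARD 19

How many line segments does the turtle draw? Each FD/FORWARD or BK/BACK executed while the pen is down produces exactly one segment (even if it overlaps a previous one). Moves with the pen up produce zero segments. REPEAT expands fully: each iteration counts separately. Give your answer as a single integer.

Answer: 1

Derivation:
Executing turtle program step by step:
Start: pos=(5,3), heading=315, pen down
RT 81: heading 315 -> 234
FD 17: (5,3) -> (-4.992,-10.753) [heading=234, draw]
LT 144: heading 234 -> 18
PU: pen up
PU: pen up
LT 60: heading 18 -> 78
REPEAT 5 [
  -- iteration 1/5 --
  LT 60: heading 78 -> 138
  FD 7: (-4.992,-10.753) -> (-10.194,-6.069) [heading=138, move]
  -- iteration 2/5 --
  LT 60: heading 138 -> 198
  FD 7: (-10.194,-6.069) -> (-16.852,-8.232) [heading=198, move]
  -- iteration 3/5 --
  LT 60: heading 198 -> 258
  FD 7: (-16.852,-8.232) -> (-18.307,-15.08) [heading=258, move]
  -- iteration 4/5 --
  LT 60: heading 258 -> 318
  FD 7: (-18.307,-15.08) -> (-13.105,-19.763) [heading=318, move]
  -- iteration 5/5 --
  LT 60: heading 318 -> 18
  FD 7: (-13.105,-19.763) -> (-6.448,-17.6) [heading=18, move]
]
LT 60: heading 18 -> 78
LT 30: heading 78 -> 108
FD 20: (-6.448,-17.6) -> (-12.628,1.421) [heading=108, move]
RT 120: heading 108 -> 348
RT 144: heading 348 -> 204
FD 19: (-12.628,1.421) -> (-29.985,-6.307) [heading=204, move]
Final: pos=(-29.985,-6.307), heading=204, 1 segment(s) drawn
Segments drawn: 1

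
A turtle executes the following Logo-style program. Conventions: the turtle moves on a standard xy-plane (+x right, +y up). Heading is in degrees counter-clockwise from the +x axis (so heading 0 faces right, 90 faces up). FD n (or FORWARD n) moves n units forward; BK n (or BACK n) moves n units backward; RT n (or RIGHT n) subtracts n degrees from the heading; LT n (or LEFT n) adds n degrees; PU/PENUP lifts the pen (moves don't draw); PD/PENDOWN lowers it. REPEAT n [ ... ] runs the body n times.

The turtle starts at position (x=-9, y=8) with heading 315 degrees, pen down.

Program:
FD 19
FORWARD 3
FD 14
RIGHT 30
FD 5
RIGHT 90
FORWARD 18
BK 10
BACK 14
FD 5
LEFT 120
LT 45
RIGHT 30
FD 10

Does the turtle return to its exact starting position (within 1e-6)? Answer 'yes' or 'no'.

Executing turtle program step by step:
Start: pos=(-9,8), heading=315, pen down
FD 19: (-9,8) -> (4.435,-5.435) [heading=315, draw]
FD 3: (4.435,-5.435) -> (6.556,-7.556) [heading=315, draw]
FD 14: (6.556,-7.556) -> (16.456,-17.456) [heading=315, draw]
RT 30: heading 315 -> 285
FD 5: (16.456,-17.456) -> (17.75,-22.285) [heading=285, draw]
RT 90: heading 285 -> 195
FD 18: (17.75,-22.285) -> (0.363,-26.944) [heading=195, draw]
BK 10: (0.363,-26.944) -> (10.023,-24.356) [heading=195, draw]
BK 14: (10.023,-24.356) -> (23.545,-20.733) [heading=195, draw]
FD 5: (23.545,-20.733) -> (18.716,-22.027) [heading=195, draw]
LT 120: heading 195 -> 315
LT 45: heading 315 -> 0
RT 30: heading 0 -> 330
FD 10: (18.716,-22.027) -> (27.376,-27.027) [heading=330, draw]
Final: pos=(27.376,-27.027), heading=330, 9 segment(s) drawn

Start position: (-9, 8)
Final position: (27.376, -27.027)
Distance = 50.498; >= 1e-6 -> NOT closed

Answer: no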